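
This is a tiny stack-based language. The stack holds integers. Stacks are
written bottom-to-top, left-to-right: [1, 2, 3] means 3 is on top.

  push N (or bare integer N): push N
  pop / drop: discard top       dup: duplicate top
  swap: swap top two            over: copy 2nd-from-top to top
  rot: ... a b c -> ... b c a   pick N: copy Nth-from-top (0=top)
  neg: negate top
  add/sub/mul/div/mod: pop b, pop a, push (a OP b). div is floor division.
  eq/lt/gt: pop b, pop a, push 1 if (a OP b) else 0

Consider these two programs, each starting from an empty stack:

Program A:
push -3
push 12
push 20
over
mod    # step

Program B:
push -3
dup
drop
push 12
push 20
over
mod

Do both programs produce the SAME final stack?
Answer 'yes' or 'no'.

Program A trace:
  After 'push -3': [-3]
  After 'push 12': [-3, 12]
  After 'push 20': [-3, 12, 20]
  After 'over': [-3, 12, 20, 12]
  After 'mod': [-3, 12, 8]
Program A final stack: [-3, 12, 8]

Program B trace:
  After 'push -3': [-3]
  After 'dup': [-3, -3]
  After 'drop': [-3]
  After 'push 12': [-3, 12]
  After 'push 20': [-3, 12, 20]
  After 'over': [-3, 12, 20, 12]
  After 'mod': [-3, 12, 8]
Program B final stack: [-3, 12, 8]
Same: yes

Answer: yes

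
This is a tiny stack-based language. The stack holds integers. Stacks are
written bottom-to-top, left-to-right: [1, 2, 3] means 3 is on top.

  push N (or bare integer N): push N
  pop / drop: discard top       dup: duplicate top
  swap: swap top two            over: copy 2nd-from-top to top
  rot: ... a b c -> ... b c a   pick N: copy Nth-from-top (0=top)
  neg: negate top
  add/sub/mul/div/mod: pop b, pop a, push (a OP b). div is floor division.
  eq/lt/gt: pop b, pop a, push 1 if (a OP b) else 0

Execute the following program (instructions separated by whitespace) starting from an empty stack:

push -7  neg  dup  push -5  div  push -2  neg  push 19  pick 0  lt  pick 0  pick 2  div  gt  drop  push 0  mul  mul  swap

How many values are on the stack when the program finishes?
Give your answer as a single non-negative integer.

Answer: 2

Derivation:
After 'push -7': stack = [-7] (depth 1)
After 'neg': stack = [7] (depth 1)
After 'dup': stack = [7, 7] (depth 2)
After 'push -5': stack = [7, 7, -5] (depth 3)
After 'div': stack = [7, -2] (depth 2)
After 'push -2': stack = [7, -2, -2] (depth 3)
After 'neg': stack = [7, -2, 2] (depth 3)
After 'push 19': stack = [7, -2, 2, 19] (depth 4)
After 'pick 0': stack = [7, -2, 2, 19, 19] (depth 5)
After 'lt': stack = [7, -2, 2, 0] (depth 4)
After 'pick 0': stack = [7, -2, 2, 0, 0] (depth 5)
After 'pick 2': stack = [7, -2, 2, 0, 0, 2] (depth 6)
After 'div': stack = [7, -2, 2, 0, 0] (depth 5)
After 'gt': stack = [7, -2, 2, 0] (depth 4)
After 'drop': stack = [7, -2, 2] (depth 3)
After 'push 0': stack = [7, -2, 2, 0] (depth 4)
After 'mul': stack = [7, -2, 0] (depth 3)
After 'mul': stack = [7, 0] (depth 2)
After 'swap': stack = [0, 7] (depth 2)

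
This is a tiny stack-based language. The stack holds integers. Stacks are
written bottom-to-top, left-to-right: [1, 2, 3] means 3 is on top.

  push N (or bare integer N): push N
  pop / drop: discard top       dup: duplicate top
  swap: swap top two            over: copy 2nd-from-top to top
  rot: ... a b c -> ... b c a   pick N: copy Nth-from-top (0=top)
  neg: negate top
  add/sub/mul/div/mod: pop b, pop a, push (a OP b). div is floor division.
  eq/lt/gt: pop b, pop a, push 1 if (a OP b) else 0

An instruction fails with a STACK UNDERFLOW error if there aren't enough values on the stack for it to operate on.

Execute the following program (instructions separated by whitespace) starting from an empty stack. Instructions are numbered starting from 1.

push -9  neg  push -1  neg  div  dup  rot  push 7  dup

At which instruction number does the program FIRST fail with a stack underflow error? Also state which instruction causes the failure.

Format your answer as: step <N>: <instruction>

Answer: step 7: rot

Derivation:
Step 1 ('push -9'): stack = [-9], depth = 1
Step 2 ('neg'): stack = [9], depth = 1
Step 3 ('push -1'): stack = [9, -1], depth = 2
Step 4 ('neg'): stack = [9, 1], depth = 2
Step 5 ('div'): stack = [9], depth = 1
Step 6 ('dup'): stack = [9, 9], depth = 2
Step 7 ('rot'): needs 3 value(s) but depth is 2 — STACK UNDERFLOW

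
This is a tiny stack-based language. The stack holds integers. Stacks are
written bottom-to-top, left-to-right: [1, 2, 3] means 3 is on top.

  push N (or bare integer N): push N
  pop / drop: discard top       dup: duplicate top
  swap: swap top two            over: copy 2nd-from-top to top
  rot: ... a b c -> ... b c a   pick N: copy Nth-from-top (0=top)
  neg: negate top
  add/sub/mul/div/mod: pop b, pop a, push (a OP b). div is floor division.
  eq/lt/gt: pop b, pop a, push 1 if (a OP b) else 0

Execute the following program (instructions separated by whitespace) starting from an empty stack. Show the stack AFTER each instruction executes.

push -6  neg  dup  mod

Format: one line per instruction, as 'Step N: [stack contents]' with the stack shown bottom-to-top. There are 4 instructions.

Step 1: [-6]
Step 2: [6]
Step 3: [6, 6]
Step 4: [0]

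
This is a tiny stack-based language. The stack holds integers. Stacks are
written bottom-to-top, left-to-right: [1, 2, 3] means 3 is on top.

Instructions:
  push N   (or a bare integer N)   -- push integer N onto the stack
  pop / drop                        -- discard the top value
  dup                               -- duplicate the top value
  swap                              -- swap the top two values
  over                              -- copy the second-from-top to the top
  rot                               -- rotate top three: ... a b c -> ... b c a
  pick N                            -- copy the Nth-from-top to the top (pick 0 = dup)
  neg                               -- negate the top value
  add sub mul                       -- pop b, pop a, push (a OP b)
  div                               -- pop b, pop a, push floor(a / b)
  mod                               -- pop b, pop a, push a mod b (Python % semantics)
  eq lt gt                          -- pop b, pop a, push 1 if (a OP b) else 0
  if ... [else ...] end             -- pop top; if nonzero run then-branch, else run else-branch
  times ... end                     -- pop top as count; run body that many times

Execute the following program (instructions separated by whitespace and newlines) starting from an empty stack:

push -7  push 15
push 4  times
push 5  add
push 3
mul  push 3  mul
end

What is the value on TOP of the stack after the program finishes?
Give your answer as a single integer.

Answer: 135315

Derivation:
After 'push -7': [-7]
After 'push 15': [-7, 15]
After 'push 4': [-7, 15, 4]
After 'times': [-7, 15]
After 'push 5': [-7, 15, 5]
After 'add': [-7, 20]
After 'push 3': [-7, 20, 3]
After 'mul': [-7, 60]
After 'push 3': [-7, 60, 3]
After 'mul': [-7, 180]
  ...
After 'push 3': [-7, 1670, 3]
After 'mul': [-7, 5010]
After 'push 3': [-7, 5010, 3]
After 'mul': [-7, 15030]
After 'push 5': [-7, 15030, 5]
After 'add': [-7, 15035]
After 'push 3': [-7, 15035, 3]
After 'mul': [-7, 45105]
After 'push 3': [-7, 45105, 3]
After 'mul': [-7, 135315]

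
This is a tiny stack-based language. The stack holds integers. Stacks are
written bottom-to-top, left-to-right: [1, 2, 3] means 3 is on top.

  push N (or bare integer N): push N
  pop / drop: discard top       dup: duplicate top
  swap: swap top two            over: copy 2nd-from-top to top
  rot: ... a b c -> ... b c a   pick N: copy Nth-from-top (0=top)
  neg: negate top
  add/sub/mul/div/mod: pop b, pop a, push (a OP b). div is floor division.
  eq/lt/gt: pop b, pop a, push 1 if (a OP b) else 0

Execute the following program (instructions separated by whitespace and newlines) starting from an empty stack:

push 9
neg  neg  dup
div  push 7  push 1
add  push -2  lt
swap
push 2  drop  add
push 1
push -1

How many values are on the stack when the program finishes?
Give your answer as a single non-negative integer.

Answer: 3

Derivation:
After 'push 9': stack = [9] (depth 1)
After 'neg': stack = [-9] (depth 1)
After 'neg': stack = [9] (depth 1)
After 'dup': stack = [9, 9] (depth 2)
After 'div': stack = [1] (depth 1)
After 'push 7': stack = [1, 7] (depth 2)
After 'push 1': stack = [1, 7, 1] (depth 3)
After 'add': stack = [1, 8] (depth 2)
After 'push -2': stack = [1, 8, -2] (depth 3)
After 'lt': stack = [1, 0] (depth 2)
After 'swap': stack = [0, 1] (depth 2)
After 'push 2': stack = [0, 1, 2] (depth 3)
After 'drop': stack = [0, 1] (depth 2)
After 'add': stack = [1] (depth 1)
After 'push 1': stack = [1, 1] (depth 2)
After 'push -1': stack = [1, 1, -1] (depth 3)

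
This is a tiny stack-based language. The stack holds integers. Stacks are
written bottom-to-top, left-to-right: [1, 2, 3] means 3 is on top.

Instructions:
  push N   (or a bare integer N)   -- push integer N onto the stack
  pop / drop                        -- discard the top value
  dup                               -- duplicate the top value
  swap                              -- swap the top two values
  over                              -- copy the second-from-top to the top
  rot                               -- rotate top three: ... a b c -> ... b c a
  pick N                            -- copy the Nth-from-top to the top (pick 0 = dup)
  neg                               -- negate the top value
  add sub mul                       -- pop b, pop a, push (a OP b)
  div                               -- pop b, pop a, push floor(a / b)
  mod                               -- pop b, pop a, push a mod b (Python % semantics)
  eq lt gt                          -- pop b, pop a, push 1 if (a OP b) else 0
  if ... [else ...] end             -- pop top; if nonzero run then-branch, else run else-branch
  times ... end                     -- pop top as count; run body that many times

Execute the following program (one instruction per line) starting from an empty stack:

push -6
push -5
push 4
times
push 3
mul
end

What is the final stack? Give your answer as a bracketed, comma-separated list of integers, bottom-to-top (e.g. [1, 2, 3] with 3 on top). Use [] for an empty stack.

Answer: [-6, -405]

Derivation:
After 'push -6': [-6]
After 'push -5': [-6, -5]
After 'push 4': [-6, -5, 4]
After 'times': [-6, -5]
After 'push 3': [-6, -5, 3]
After 'mul': [-6, -15]
After 'push 3': [-6, -15, 3]
After 'mul': [-6, -45]
After 'push 3': [-6, -45, 3]
After 'mul': [-6, -135]
After 'push 3': [-6, -135, 3]
After 'mul': [-6, -405]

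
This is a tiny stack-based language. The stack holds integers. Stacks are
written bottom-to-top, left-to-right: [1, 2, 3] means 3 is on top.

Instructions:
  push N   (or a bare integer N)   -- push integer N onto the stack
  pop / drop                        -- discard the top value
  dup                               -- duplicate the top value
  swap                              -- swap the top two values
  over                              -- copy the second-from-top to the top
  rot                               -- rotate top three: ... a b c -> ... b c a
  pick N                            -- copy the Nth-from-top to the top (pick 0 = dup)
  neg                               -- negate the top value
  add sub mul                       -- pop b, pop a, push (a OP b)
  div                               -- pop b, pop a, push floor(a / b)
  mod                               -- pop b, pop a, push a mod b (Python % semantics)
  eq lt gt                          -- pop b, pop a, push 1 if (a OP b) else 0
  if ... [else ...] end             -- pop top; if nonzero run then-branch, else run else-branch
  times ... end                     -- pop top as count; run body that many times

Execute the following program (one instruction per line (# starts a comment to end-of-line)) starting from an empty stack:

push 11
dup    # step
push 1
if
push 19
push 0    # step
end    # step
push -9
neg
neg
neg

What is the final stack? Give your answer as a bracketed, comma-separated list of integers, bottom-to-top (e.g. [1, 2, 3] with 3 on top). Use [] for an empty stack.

Answer: [11, 11, 19, 0, 9]

Derivation:
After 'push 11': [11]
After 'dup': [11, 11]
After 'push 1': [11, 11, 1]
After 'if': [11, 11]
After 'push 19': [11, 11, 19]
After 'push 0': [11, 11, 19, 0]
After 'push -9': [11, 11, 19, 0, -9]
After 'neg': [11, 11, 19, 0, 9]
After 'neg': [11, 11, 19, 0, -9]
After 'neg': [11, 11, 19, 0, 9]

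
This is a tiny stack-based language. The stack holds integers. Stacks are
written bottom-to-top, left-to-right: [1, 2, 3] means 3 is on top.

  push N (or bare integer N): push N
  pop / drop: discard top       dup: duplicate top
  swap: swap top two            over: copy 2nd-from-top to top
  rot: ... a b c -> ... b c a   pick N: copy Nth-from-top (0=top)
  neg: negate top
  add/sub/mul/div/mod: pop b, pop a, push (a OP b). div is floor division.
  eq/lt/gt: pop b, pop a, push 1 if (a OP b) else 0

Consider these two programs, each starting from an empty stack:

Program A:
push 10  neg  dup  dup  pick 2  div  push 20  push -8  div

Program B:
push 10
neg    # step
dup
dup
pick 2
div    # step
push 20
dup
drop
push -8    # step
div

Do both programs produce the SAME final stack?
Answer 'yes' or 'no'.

Answer: yes

Derivation:
Program A trace:
  After 'push 10': [10]
  After 'neg': [-10]
  After 'dup': [-10, -10]
  After 'dup': [-10, -10, -10]
  After 'pick 2': [-10, -10, -10, -10]
  After 'div': [-10, -10, 1]
  After 'push 20': [-10, -10, 1, 20]
  After 'push -8': [-10, -10, 1, 20, -8]
  After 'div': [-10, -10, 1, -3]
Program A final stack: [-10, -10, 1, -3]

Program B trace:
  After 'push 10': [10]
  After 'neg': [-10]
  After 'dup': [-10, -10]
  After 'dup': [-10, -10, -10]
  After 'pick 2': [-10, -10, -10, -10]
  After 'div': [-10, -10, 1]
  After 'push 20': [-10, -10, 1, 20]
  After 'dup': [-10, -10, 1, 20, 20]
  After 'drop': [-10, -10, 1, 20]
  After 'push -8': [-10, -10, 1, 20, -8]
  After 'div': [-10, -10, 1, -3]
Program B final stack: [-10, -10, 1, -3]
Same: yes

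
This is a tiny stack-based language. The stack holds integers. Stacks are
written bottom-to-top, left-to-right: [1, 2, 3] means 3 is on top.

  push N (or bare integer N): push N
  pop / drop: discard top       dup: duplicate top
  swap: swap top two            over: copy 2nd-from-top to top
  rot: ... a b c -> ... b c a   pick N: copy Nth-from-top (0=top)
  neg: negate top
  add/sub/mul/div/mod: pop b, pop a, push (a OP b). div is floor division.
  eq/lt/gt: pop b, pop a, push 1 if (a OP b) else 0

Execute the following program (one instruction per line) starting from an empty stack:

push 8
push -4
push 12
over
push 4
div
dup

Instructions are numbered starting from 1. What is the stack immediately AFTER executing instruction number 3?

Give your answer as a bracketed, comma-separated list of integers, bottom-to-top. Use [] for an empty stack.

Step 1 ('push 8'): [8]
Step 2 ('push -4'): [8, -4]
Step 3 ('push 12'): [8, -4, 12]

Answer: [8, -4, 12]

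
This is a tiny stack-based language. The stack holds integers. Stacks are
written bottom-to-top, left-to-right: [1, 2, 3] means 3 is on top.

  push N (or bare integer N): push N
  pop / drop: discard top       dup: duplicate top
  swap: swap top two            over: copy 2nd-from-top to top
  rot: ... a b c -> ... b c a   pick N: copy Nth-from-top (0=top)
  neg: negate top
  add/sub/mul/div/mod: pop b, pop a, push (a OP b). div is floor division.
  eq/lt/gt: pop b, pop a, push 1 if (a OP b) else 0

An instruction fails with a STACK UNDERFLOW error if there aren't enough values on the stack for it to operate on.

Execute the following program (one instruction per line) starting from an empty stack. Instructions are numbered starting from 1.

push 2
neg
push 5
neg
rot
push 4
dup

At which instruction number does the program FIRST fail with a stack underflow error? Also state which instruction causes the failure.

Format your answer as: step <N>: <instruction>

Step 1 ('push 2'): stack = [2], depth = 1
Step 2 ('neg'): stack = [-2], depth = 1
Step 3 ('push 5'): stack = [-2, 5], depth = 2
Step 4 ('neg'): stack = [-2, -5], depth = 2
Step 5 ('rot'): needs 3 value(s) but depth is 2 — STACK UNDERFLOW

Answer: step 5: rot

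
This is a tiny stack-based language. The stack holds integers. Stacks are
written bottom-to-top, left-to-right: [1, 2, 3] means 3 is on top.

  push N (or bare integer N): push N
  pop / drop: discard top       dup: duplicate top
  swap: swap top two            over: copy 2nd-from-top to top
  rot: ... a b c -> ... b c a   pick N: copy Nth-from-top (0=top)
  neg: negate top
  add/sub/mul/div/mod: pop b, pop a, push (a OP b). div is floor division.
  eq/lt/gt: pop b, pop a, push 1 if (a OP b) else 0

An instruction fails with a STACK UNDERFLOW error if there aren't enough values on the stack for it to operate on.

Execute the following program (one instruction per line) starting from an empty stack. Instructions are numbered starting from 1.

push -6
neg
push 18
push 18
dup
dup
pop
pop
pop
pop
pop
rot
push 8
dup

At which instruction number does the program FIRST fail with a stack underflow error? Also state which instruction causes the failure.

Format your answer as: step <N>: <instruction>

Answer: step 12: rot

Derivation:
Step 1 ('push -6'): stack = [-6], depth = 1
Step 2 ('neg'): stack = [6], depth = 1
Step 3 ('push 18'): stack = [6, 18], depth = 2
Step 4 ('push 18'): stack = [6, 18, 18], depth = 3
Step 5 ('dup'): stack = [6, 18, 18, 18], depth = 4
Step 6 ('dup'): stack = [6, 18, 18, 18, 18], depth = 5
Step 7 ('pop'): stack = [6, 18, 18, 18], depth = 4
Step 8 ('pop'): stack = [6, 18, 18], depth = 3
Step 9 ('pop'): stack = [6, 18], depth = 2
Step 10 ('pop'): stack = [6], depth = 1
Step 11 ('pop'): stack = [], depth = 0
Step 12 ('rot'): needs 3 value(s) but depth is 0 — STACK UNDERFLOW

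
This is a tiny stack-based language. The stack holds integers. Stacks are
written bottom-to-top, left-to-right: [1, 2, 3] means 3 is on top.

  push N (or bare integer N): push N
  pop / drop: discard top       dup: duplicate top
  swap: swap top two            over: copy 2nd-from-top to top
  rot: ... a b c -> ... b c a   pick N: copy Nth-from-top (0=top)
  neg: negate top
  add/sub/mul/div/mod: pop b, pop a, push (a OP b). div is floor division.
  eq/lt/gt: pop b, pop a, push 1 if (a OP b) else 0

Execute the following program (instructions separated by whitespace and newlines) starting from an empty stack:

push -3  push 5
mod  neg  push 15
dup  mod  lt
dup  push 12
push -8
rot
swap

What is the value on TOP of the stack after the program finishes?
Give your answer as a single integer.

After 'push -3': [-3]
After 'push 5': [-3, 5]
After 'mod': [2]
After 'neg': [-2]
After 'push 15': [-2, 15]
After 'dup': [-2, 15, 15]
After 'mod': [-2, 0]
After 'lt': [1]
After 'dup': [1, 1]
After 'push 12': [1, 1, 12]
After 'push -8': [1, 1, 12, -8]
After 'rot': [1, 12, -8, 1]
After 'swap': [1, 12, 1, -8]

Answer: -8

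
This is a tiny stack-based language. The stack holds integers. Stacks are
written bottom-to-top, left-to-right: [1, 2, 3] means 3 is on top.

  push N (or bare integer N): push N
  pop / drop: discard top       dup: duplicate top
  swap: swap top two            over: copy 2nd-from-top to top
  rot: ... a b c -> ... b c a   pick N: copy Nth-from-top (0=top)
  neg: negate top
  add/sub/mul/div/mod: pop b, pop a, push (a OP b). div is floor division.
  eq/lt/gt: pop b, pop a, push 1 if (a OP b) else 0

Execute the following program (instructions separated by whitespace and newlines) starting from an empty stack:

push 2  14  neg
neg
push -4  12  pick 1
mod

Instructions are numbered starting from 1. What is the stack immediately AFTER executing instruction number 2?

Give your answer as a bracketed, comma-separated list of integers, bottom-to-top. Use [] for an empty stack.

Step 1 ('push 2'): [2]
Step 2 ('14'): [2, 14]

Answer: [2, 14]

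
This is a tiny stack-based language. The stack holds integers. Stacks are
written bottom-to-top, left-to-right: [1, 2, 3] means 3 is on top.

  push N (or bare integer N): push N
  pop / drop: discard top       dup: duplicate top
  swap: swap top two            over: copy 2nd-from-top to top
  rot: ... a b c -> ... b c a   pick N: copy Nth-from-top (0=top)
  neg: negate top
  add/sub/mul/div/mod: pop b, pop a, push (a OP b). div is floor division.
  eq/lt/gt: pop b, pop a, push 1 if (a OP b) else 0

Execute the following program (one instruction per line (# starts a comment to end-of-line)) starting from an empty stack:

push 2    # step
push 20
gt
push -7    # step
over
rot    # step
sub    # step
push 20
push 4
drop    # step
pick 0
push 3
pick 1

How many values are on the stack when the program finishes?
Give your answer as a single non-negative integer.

Answer: 6

Derivation:
After 'push 2': stack = [2] (depth 1)
After 'push 20': stack = [2, 20] (depth 2)
After 'gt': stack = [0] (depth 1)
After 'push -7': stack = [0, -7] (depth 2)
After 'over': stack = [0, -7, 0] (depth 3)
After 'rot': stack = [-7, 0, 0] (depth 3)
After 'sub': stack = [-7, 0] (depth 2)
After 'push 20': stack = [-7, 0, 20] (depth 3)
After 'push 4': stack = [-7, 0, 20, 4] (depth 4)
After 'drop': stack = [-7, 0, 20] (depth 3)
After 'pick 0': stack = [-7, 0, 20, 20] (depth 4)
After 'push 3': stack = [-7, 0, 20, 20, 3] (depth 5)
After 'pick 1': stack = [-7, 0, 20, 20, 3, 20] (depth 6)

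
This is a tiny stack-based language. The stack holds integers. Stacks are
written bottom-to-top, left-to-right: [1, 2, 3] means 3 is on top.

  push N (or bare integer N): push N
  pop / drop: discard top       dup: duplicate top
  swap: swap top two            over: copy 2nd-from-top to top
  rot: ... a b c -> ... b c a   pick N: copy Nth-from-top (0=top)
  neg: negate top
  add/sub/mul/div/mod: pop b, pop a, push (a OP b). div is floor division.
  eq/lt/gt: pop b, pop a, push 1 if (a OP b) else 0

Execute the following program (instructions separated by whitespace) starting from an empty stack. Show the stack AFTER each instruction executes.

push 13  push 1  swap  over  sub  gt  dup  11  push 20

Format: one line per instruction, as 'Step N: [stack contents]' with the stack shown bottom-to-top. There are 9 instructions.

Step 1: [13]
Step 2: [13, 1]
Step 3: [1, 13]
Step 4: [1, 13, 1]
Step 5: [1, 12]
Step 6: [0]
Step 7: [0, 0]
Step 8: [0, 0, 11]
Step 9: [0, 0, 11, 20]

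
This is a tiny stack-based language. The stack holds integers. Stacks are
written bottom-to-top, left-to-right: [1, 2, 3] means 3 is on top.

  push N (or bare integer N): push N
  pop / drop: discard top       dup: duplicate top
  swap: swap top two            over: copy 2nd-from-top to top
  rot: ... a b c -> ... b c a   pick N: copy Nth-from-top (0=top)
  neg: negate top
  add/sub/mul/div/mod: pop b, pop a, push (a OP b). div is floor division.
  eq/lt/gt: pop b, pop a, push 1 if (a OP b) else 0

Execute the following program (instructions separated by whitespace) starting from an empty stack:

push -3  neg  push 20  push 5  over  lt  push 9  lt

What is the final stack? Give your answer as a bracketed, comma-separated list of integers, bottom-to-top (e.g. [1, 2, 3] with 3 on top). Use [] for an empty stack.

Answer: [3, 20, 1]

Derivation:
After 'push -3': [-3]
After 'neg': [3]
After 'push 20': [3, 20]
After 'push 5': [3, 20, 5]
After 'over': [3, 20, 5, 20]
After 'lt': [3, 20, 1]
After 'push 9': [3, 20, 1, 9]
After 'lt': [3, 20, 1]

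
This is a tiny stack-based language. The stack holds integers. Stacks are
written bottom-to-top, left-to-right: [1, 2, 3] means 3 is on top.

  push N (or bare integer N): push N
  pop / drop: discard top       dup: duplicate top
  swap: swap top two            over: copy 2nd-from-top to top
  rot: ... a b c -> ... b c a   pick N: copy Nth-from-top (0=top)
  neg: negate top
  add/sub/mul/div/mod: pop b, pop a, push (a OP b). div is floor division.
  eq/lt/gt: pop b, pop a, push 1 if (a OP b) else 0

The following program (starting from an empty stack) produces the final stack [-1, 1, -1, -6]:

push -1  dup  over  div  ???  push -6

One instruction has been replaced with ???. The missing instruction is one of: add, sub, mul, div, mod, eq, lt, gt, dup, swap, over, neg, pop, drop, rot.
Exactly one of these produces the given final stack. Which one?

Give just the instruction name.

Stack before ???: [-1, 1]
Stack after ???:  [-1, 1, -1]
The instruction that transforms [-1, 1] -> [-1, 1, -1] is: over

Answer: over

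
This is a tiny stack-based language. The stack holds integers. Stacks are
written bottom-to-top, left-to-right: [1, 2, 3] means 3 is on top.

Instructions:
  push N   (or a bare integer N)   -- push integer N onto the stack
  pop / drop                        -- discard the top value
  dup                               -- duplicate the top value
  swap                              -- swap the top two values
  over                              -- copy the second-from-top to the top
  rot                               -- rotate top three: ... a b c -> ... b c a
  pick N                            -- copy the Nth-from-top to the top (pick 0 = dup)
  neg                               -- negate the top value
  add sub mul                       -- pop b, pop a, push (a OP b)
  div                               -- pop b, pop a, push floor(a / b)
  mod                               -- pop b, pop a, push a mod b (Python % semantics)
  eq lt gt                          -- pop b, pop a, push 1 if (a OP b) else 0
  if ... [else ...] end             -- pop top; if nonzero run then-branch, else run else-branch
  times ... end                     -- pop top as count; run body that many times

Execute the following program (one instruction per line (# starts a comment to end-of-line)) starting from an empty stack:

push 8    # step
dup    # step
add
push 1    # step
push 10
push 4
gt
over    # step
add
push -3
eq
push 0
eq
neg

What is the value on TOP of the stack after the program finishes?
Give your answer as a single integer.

Answer: -1

Derivation:
After 'push 8': [8]
After 'dup': [8, 8]
After 'add': [16]
After 'push 1': [16, 1]
After 'push 10': [16, 1, 10]
After 'push 4': [16, 1, 10, 4]
After 'gt': [16, 1, 1]
After 'over': [16, 1, 1, 1]
After 'add': [16, 1, 2]
After 'push -3': [16, 1, 2, -3]
After 'eq': [16, 1, 0]
After 'push 0': [16, 1, 0, 0]
After 'eq': [16, 1, 1]
After 'neg': [16, 1, -1]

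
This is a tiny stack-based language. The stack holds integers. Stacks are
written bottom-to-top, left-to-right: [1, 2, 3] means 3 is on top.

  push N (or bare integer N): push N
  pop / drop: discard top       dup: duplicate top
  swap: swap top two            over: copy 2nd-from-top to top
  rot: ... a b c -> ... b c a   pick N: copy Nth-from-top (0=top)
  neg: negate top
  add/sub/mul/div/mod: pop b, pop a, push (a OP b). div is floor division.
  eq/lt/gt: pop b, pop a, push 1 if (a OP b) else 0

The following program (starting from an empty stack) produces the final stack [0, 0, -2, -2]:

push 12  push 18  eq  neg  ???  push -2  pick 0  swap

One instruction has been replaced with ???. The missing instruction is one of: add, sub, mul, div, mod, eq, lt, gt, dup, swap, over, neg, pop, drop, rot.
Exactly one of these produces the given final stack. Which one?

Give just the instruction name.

Stack before ???: [0]
Stack after ???:  [0, 0]
The instruction that transforms [0] -> [0, 0] is: dup

Answer: dup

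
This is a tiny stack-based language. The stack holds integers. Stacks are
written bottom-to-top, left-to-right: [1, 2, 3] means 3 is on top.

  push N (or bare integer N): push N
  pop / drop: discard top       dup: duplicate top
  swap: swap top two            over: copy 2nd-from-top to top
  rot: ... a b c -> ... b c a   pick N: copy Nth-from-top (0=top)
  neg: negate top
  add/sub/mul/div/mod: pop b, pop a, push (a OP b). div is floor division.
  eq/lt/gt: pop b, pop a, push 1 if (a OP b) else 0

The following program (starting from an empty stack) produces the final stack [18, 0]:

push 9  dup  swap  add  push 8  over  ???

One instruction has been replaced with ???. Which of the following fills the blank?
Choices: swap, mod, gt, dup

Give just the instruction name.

Answer: gt

Derivation:
Stack before ???: [18, 8, 18]
Stack after ???:  [18, 0]
Checking each choice:
  swap: produces [18, 18, 8]
  mod: produces [18, 8]
  gt: MATCH
  dup: produces [18, 8, 18, 18]


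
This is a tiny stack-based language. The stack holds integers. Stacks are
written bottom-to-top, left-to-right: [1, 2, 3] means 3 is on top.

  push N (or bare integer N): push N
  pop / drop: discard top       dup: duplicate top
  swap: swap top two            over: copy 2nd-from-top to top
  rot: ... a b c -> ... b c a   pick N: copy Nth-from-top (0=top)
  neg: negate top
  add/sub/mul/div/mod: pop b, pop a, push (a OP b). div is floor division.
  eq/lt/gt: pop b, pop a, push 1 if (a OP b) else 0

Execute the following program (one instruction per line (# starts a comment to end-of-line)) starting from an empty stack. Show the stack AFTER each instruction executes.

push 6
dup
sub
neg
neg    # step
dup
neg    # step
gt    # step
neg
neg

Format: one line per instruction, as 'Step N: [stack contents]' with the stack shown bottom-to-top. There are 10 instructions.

Step 1: [6]
Step 2: [6, 6]
Step 3: [0]
Step 4: [0]
Step 5: [0]
Step 6: [0, 0]
Step 7: [0, 0]
Step 8: [0]
Step 9: [0]
Step 10: [0]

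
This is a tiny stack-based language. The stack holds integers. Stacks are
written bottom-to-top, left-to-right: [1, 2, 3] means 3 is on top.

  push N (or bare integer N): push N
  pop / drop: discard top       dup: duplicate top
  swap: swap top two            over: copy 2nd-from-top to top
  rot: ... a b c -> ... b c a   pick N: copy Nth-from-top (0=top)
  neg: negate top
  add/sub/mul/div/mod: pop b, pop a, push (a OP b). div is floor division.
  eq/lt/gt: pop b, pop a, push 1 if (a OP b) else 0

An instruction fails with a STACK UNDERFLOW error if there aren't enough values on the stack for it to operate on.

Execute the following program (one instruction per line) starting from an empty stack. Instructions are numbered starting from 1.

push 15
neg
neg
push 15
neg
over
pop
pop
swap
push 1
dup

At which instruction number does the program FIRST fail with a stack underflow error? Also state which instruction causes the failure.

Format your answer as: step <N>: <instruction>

Step 1 ('push 15'): stack = [15], depth = 1
Step 2 ('neg'): stack = [-15], depth = 1
Step 3 ('neg'): stack = [15], depth = 1
Step 4 ('push 15'): stack = [15, 15], depth = 2
Step 5 ('neg'): stack = [15, -15], depth = 2
Step 6 ('over'): stack = [15, -15, 15], depth = 3
Step 7 ('pop'): stack = [15, -15], depth = 2
Step 8 ('pop'): stack = [15], depth = 1
Step 9 ('swap'): needs 2 value(s) but depth is 1 — STACK UNDERFLOW

Answer: step 9: swap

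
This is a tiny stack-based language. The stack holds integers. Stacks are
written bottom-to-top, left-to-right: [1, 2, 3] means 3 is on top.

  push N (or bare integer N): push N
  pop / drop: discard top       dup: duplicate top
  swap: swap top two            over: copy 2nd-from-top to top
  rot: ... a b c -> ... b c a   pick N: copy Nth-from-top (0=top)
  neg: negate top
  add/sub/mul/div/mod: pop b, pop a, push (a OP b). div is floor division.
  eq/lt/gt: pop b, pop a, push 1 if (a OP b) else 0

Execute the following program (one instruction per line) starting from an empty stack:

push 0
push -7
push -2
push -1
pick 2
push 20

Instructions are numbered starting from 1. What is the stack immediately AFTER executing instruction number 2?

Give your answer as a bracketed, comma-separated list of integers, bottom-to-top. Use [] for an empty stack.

Answer: [0, -7]

Derivation:
Step 1 ('push 0'): [0]
Step 2 ('push -7'): [0, -7]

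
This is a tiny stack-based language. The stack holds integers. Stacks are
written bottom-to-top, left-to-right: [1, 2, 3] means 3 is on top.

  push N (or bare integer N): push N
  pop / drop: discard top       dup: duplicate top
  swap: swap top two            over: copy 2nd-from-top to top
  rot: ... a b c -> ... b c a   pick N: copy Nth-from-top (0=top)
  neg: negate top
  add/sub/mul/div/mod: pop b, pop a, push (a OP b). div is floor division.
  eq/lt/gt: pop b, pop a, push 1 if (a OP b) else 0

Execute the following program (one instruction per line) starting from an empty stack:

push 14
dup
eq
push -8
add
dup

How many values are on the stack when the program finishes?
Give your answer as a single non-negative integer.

Answer: 2

Derivation:
After 'push 14': stack = [14] (depth 1)
After 'dup': stack = [14, 14] (depth 2)
After 'eq': stack = [1] (depth 1)
After 'push -8': stack = [1, -8] (depth 2)
After 'add': stack = [-7] (depth 1)
After 'dup': stack = [-7, -7] (depth 2)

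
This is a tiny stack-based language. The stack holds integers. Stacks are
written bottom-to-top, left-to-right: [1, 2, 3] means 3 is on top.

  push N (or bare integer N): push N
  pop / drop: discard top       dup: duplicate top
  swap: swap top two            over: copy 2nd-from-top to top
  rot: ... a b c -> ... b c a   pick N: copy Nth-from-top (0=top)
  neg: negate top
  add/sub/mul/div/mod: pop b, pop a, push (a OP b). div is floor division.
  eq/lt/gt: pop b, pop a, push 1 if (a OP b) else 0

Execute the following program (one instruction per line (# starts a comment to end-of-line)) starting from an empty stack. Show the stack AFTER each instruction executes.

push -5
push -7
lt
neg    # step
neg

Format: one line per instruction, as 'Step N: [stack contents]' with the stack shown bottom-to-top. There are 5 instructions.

Step 1: [-5]
Step 2: [-5, -7]
Step 3: [0]
Step 4: [0]
Step 5: [0]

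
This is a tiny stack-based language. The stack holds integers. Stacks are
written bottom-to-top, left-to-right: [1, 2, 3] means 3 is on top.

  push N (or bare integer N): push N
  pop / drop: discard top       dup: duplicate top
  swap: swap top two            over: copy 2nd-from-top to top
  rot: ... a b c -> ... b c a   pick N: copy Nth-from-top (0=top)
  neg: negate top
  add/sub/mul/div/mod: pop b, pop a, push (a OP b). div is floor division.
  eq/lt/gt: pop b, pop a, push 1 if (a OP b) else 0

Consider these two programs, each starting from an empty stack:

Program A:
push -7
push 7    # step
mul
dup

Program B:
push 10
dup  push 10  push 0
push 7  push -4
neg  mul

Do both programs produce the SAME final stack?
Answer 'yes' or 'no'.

Answer: no

Derivation:
Program A trace:
  After 'push -7': [-7]
  After 'push 7': [-7, 7]
  After 'mul': [-49]
  After 'dup': [-49, -49]
Program A final stack: [-49, -49]

Program B trace:
  After 'push 10': [10]
  After 'dup': [10, 10]
  After 'push 10': [10, 10, 10]
  After 'push 0': [10, 10, 10, 0]
  After 'push 7': [10, 10, 10, 0, 7]
  After 'push -4': [10, 10, 10, 0, 7, -4]
  After 'neg': [10, 10, 10, 0, 7, 4]
  After 'mul': [10, 10, 10, 0, 28]
Program B final stack: [10, 10, 10, 0, 28]
Same: no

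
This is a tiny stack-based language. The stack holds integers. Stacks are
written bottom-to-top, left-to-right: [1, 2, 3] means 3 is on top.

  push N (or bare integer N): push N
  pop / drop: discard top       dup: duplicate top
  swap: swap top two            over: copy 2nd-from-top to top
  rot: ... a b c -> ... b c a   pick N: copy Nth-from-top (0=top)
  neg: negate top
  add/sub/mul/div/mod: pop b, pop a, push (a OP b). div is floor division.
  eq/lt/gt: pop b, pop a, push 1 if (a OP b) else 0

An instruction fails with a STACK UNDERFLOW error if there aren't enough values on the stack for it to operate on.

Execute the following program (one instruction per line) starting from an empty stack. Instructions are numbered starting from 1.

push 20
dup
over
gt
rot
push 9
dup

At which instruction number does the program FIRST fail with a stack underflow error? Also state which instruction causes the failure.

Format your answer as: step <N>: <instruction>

Answer: step 5: rot

Derivation:
Step 1 ('push 20'): stack = [20], depth = 1
Step 2 ('dup'): stack = [20, 20], depth = 2
Step 3 ('over'): stack = [20, 20, 20], depth = 3
Step 4 ('gt'): stack = [20, 0], depth = 2
Step 5 ('rot'): needs 3 value(s) but depth is 2 — STACK UNDERFLOW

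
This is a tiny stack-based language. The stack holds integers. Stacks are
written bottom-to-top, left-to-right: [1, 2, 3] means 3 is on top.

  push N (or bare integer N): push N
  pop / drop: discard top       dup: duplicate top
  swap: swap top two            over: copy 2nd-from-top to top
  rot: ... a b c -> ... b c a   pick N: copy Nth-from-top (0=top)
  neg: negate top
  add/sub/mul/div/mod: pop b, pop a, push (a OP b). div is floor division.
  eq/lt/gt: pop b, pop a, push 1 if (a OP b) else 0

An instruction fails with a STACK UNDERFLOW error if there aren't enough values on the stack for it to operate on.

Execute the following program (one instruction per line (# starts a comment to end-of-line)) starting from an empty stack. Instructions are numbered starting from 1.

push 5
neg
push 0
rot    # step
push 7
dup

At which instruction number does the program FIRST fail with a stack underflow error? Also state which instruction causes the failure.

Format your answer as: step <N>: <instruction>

Step 1 ('push 5'): stack = [5], depth = 1
Step 2 ('neg'): stack = [-5], depth = 1
Step 3 ('push 0'): stack = [-5, 0], depth = 2
Step 4 ('rot'): needs 3 value(s) but depth is 2 — STACK UNDERFLOW

Answer: step 4: rot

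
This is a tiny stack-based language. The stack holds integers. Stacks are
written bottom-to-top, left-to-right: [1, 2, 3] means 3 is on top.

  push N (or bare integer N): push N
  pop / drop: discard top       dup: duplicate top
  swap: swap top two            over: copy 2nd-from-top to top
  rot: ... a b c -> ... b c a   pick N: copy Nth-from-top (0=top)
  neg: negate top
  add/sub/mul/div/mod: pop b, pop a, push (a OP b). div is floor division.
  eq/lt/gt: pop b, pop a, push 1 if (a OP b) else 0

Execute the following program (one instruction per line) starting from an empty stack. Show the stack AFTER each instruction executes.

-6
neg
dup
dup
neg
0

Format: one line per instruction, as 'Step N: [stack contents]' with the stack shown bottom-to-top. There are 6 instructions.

Step 1: [-6]
Step 2: [6]
Step 3: [6, 6]
Step 4: [6, 6, 6]
Step 5: [6, 6, -6]
Step 6: [6, 6, -6, 0]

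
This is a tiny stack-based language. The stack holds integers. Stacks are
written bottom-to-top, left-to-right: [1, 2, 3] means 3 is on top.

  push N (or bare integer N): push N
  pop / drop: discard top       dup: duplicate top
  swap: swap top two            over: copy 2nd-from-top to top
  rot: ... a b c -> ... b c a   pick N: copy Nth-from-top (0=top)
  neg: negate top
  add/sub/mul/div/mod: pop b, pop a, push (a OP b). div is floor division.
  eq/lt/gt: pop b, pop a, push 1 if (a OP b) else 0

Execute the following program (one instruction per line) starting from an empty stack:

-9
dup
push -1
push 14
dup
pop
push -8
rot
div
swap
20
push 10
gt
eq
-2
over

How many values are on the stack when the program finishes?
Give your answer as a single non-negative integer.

After 'push -9': stack = [-9] (depth 1)
After 'dup': stack = [-9, -9] (depth 2)
After 'push -1': stack = [-9, -9, -1] (depth 3)
After 'push 14': stack = [-9, -9, -1, 14] (depth 4)
After 'dup': stack = [-9, -9, -1, 14, 14] (depth 5)
After 'pop': stack = [-9, -9, -1, 14] (depth 4)
After 'push -8': stack = [-9, -9, -1, 14, -8] (depth 5)
After 'rot': stack = [-9, -9, 14, -8, -1] (depth 5)
After 'div': stack = [-9, -9, 14, 8] (depth 4)
After 'swap': stack = [-9, -9, 8, 14] (depth 4)
After 'push 20': stack = [-9, -9, 8, 14, 20] (depth 5)
After 'push 10': stack = [-9, -9, 8, 14, 20, 10] (depth 6)
After 'gt': stack = [-9, -9, 8, 14, 1] (depth 5)
After 'eq': stack = [-9, -9, 8, 0] (depth 4)
After 'push -2': stack = [-9, -9, 8, 0, -2] (depth 5)
After 'over': stack = [-9, -9, 8, 0, -2, 0] (depth 6)

Answer: 6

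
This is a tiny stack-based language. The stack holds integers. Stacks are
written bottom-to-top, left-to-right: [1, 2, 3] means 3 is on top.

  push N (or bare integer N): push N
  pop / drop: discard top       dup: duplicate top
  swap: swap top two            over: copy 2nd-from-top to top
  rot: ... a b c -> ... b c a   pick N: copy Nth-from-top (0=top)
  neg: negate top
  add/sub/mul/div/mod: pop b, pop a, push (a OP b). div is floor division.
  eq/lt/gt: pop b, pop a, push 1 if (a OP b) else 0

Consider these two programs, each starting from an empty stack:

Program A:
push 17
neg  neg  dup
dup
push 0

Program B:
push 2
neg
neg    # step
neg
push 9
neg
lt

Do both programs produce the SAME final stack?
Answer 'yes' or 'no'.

Answer: no

Derivation:
Program A trace:
  After 'push 17': [17]
  After 'neg': [-17]
  After 'neg': [17]
  After 'dup': [17, 17]
  After 'dup': [17, 17, 17]
  After 'push 0': [17, 17, 17, 0]
Program A final stack: [17, 17, 17, 0]

Program B trace:
  After 'push 2': [2]
  After 'neg': [-2]
  After 'neg': [2]
  After 'neg': [-2]
  After 'push 9': [-2, 9]
  After 'neg': [-2, -9]
  After 'lt': [0]
Program B final stack: [0]
Same: no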